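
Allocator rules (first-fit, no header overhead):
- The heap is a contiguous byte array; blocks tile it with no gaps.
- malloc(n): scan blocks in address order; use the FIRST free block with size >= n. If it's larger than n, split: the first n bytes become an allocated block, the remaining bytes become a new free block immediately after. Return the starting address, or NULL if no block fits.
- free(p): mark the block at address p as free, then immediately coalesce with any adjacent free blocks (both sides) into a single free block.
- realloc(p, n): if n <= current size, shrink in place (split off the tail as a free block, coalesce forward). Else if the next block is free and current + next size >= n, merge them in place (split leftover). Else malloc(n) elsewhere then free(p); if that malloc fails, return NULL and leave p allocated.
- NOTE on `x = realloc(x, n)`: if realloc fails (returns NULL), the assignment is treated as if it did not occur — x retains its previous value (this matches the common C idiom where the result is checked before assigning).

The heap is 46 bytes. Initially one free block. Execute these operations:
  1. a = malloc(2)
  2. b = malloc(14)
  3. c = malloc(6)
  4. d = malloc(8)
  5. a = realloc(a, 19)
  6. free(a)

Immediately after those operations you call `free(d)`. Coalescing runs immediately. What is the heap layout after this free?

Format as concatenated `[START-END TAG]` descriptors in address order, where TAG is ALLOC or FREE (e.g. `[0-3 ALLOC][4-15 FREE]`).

Op 1: a = malloc(2) -> a = 0; heap: [0-1 ALLOC][2-45 FREE]
Op 2: b = malloc(14) -> b = 2; heap: [0-1 ALLOC][2-15 ALLOC][16-45 FREE]
Op 3: c = malloc(6) -> c = 16; heap: [0-1 ALLOC][2-15 ALLOC][16-21 ALLOC][22-45 FREE]
Op 4: d = malloc(8) -> d = 22; heap: [0-1 ALLOC][2-15 ALLOC][16-21 ALLOC][22-29 ALLOC][30-45 FREE]
Op 5: a = realloc(a, 19) -> NULL (a unchanged); heap: [0-1 ALLOC][2-15 ALLOC][16-21 ALLOC][22-29 ALLOC][30-45 FREE]
Op 6: free(a) -> (freed a); heap: [0-1 FREE][2-15 ALLOC][16-21 ALLOC][22-29 ALLOC][30-45 FREE]
free(d): d = 22 -> block [22-29 ALLOC]; mark free, coalesce with adjacent free neighbors -> [0-1 FREE][2-15 ALLOC][16-21 ALLOC][22-45 FREE]

Answer: [0-1 FREE][2-15 ALLOC][16-21 ALLOC][22-45 FREE]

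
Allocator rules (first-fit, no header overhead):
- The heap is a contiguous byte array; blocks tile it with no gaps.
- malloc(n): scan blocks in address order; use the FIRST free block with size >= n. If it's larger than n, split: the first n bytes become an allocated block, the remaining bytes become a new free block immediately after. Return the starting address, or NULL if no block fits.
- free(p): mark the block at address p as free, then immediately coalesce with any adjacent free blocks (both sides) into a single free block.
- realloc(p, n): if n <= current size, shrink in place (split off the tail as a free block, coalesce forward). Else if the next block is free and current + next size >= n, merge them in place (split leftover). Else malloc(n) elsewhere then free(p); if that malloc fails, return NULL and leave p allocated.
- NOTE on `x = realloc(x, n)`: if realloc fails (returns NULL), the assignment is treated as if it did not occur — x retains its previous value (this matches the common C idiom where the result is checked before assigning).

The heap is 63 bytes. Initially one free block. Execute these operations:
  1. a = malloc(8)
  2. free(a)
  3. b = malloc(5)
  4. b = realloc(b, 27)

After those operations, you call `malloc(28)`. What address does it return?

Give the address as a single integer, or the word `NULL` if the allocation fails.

Answer: 27

Derivation:
Op 1: a = malloc(8) -> a = 0; heap: [0-7 ALLOC][8-62 FREE]
Op 2: free(a) -> (freed a); heap: [0-62 FREE]
Op 3: b = malloc(5) -> b = 0; heap: [0-4 ALLOC][5-62 FREE]
Op 4: b = realloc(b, 27) -> b = 0; heap: [0-26 ALLOC][27-62 FREE]
malloc(28): first-fit scan over [0-26 ALLOC][27-62 FREE] -> 27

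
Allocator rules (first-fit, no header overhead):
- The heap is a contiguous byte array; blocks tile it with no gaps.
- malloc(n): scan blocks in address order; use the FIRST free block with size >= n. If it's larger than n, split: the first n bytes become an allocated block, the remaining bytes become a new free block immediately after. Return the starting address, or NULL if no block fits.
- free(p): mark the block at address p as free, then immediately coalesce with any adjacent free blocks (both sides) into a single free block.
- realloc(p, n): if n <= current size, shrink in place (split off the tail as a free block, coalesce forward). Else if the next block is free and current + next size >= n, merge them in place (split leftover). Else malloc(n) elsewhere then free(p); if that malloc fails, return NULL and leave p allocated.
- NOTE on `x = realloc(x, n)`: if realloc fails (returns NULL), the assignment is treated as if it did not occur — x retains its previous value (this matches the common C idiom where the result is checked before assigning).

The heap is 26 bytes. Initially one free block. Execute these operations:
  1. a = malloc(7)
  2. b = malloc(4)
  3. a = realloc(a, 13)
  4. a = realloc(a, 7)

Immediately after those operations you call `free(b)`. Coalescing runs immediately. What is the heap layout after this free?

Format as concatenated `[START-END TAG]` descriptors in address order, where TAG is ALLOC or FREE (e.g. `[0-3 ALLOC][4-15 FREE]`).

Op 1: a = malloc(7) -> a = 0; heap: [0-6 ALLOC][7-25 FREE]
Op 2: b = malloc(4) -> b = 7; heap: [0-6 ALLOC][7-10 ALLOC][11-25 FREE]
Op 3: a = realloc(a, 13) -> a = 11; heap: [0-6 FREE][7-10 ALLOC][11-23 ALLOC][24-25 FREE]
Op 4: a = realloc(a, 7) -> a = 11; heap: [0-6 FREE][7-10 ALLOC][11-17 ALLOC][18-25 FREE]
free(b): b = 7 -> block [7-10 ALLOC]; mark free, coalesce with adjacent free neighbors -> [0-10 FREE][11-17 ALLOC][18-25 FREE]

Answer: [0-10 FREE][11-17 ALLOC][18-25 FREE]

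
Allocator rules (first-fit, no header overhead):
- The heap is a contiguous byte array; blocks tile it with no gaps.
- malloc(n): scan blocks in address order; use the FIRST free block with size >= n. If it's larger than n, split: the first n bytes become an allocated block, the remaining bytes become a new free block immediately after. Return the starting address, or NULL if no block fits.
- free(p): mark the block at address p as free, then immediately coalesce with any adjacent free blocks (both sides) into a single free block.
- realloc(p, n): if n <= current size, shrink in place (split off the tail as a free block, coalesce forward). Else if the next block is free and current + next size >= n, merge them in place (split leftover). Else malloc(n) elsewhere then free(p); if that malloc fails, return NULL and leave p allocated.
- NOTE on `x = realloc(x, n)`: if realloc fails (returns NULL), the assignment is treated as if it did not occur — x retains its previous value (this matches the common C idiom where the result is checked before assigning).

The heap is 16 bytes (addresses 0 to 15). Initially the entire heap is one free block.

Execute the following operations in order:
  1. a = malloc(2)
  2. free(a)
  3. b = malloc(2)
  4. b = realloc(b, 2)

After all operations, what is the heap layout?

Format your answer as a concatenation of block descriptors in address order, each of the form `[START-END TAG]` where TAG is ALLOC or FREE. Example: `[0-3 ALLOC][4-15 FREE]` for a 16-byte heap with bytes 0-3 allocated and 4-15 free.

Op 1: a = malloc(2) -> a = 0; heap: [0-1 ALLOC][2-15 FREE]
Op 2: free(a) -> (freed a); heap: [0-15 FREE]
Op 3: b = malloc(2) -> b = 0; heap: [0-1 ALLOC][2-15 FREE]
Op 4: b = realloc(b, 2) -> b = 0; heap: [0-1 ALLOC][2-15 FREE]

Answer: [0-1 ALLOC][2-15 FREE]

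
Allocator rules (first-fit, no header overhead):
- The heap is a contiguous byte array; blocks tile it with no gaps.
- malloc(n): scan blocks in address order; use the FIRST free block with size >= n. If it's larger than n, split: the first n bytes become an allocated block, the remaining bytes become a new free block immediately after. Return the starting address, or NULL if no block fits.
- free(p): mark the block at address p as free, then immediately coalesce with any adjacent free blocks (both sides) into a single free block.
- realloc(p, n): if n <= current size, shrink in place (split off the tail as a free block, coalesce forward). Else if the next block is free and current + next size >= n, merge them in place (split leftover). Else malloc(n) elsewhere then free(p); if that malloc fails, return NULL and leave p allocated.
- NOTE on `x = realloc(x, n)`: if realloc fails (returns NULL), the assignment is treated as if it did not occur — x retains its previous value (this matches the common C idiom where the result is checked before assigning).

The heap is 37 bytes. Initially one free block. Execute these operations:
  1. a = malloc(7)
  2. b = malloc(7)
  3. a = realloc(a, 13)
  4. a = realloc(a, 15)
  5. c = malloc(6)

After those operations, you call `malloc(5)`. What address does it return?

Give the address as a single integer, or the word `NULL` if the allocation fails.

Op 1: a = malloc(7) -> a = 0; heap: [0-6 ALLOC][7-36 FREE]
Op 2: b = malloc(7) -> b = 7; heap: [0-6 ALLOC][7-13 ALLOC][14-36 FREE]
Op 3: a = realloc(a, 13) -> a = 14; heap: [0-6 FREE][7-13 ALLOC][14-26 ALLOC][27-36 FREE]
Op 4: a = realloc(a, 15) -> a = 14; heap: [0-6 FREE][7-13 ALLOC][14-28 ALLOC][29-36 FREE]
Op 5: c = malloc(6) -> c = 0; heap: [0-5 ALLOC][6-6 FREE][7-13 ALLOC][14-28 ALLOC][29-36 FREE]
malloc(5): first-fit scan over [0-5 ALLOC][6-6 FREE][7-13 ALLOC][14-28 ALLOC][29-36 FREE] -> 29

Answer: 29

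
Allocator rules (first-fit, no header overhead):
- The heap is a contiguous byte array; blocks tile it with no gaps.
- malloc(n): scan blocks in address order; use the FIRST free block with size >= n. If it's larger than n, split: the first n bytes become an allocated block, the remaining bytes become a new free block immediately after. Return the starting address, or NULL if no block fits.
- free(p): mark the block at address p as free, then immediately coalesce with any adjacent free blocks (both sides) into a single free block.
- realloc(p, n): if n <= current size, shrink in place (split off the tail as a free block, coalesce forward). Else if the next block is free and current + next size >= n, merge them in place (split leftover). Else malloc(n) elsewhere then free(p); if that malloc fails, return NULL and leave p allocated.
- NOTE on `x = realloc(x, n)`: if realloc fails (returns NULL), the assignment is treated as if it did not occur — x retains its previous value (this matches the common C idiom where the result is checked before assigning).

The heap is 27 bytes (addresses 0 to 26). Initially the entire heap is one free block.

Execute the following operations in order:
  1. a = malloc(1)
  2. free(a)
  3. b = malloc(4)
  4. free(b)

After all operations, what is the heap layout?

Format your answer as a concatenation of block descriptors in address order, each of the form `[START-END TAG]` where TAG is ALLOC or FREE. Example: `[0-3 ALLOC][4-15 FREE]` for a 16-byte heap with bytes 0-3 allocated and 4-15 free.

Answer: [0-26 FREE]

Derivation:
Op 1: a = malloc(1) -> a = 0; heap: [0-0 ALLOC][1-26 FREE]
Op 2: free(a) -> (freed a); heap: [0-26 FREE]
Op 3: b = malloc(4) -> b = 0; heap: [0-3 ALLOC][4-26 FREE]
Op 4: free(b) -> (freed b); heap: [0-26 FREE]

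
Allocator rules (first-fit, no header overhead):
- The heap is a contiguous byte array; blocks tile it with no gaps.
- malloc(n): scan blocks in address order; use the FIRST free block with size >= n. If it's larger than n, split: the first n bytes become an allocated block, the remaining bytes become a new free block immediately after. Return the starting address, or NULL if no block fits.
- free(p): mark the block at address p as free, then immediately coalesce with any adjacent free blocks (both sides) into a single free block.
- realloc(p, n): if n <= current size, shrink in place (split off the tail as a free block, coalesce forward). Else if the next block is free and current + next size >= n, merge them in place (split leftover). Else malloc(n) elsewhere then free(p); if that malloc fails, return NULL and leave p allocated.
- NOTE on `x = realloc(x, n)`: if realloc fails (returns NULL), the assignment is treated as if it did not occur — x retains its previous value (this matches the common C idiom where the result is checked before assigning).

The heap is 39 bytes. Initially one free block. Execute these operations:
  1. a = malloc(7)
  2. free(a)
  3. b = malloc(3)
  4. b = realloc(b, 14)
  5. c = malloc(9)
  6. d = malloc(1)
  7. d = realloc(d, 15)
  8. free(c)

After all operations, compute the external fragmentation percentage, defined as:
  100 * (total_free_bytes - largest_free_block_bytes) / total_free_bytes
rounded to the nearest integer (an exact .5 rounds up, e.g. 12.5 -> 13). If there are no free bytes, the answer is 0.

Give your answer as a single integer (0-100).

Op 1: a = malloc(7) -> a = 0; heap: [0-6 ALLOC][7-38 FREE]
Op 2: free(a) -> (freed a); heap: [0-38 FREE]
Op 3: b = malloc(3) -> b = 0; heap: [0-2 ALLOC][3-38 FREE]
Op 4: b = realloc(b, 14) -> b = 0; heap: [0-13 ALLOC][14-38 FREE]
Op 5: c = malloc(9) -> c = 14; heap: [0-13 ALLOC][14-22 ALLOC][23-38 FREE]
Op 6: d = malloc(1) -> d = 23; heap: [0-13 ALLOC][14-22 ALLOC][23-23 ALLOC][24-38 FREE]
Op 7: d = realloc(d, 15) -> d = 23; heap: [0-13 ALLOC][14-22 ALLOC][23-37 ALLOC][38-38 FREE]
Op 8: free(c) -> (freed c); heap: [0-13 ALLOC][14-22 FREE][23-37 ALLOC][38-38 FREE]
Free blocks: [9 1] total_free=10 largest=9 -> 100*(10-9)/10 = 100/10 = 10

Answer: 10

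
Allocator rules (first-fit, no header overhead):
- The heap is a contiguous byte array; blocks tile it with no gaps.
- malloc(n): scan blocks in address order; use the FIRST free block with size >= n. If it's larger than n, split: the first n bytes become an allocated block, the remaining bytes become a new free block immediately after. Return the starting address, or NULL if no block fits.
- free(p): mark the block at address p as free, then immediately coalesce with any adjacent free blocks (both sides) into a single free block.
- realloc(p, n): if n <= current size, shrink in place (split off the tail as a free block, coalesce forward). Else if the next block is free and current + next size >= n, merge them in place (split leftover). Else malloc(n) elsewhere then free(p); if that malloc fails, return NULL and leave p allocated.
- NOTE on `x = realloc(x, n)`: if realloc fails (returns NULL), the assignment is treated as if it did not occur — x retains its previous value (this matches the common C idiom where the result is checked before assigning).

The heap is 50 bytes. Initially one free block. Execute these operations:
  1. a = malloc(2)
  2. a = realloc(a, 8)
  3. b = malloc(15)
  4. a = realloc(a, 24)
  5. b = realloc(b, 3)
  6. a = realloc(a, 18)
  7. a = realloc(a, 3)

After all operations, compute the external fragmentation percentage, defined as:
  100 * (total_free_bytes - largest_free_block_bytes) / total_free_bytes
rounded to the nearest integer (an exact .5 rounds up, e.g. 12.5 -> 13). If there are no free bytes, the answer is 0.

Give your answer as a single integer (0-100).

Answer: 45

Derivation:
Op 1: a = malloc(2) -> a = 0; heap: [0-1 ALLOC][2-49 FREE]
Op 2: a = realloc(a, 8) -> a = 0; heap: [0-7 ALLOC][8-49 FREE]
Op 3: b = malloc(15) -> b = 8; heap: [0-7 ALLOC][8-22 ALLOC][23-49 FREE]
Op 4: a = realloc(a, 24) -> a = 23; heap: [0-7 FREE][8-22 ALLOC][23-46 ALLOC][47-49 FREE]
Op 5: b = realloc(b, 3) -> b = 8; heap: [0-7 FREE][8-10 ALLOC][11-22 FREE][23-46 ALLOC][47-49 FREE]
Op 6: a = realloc(a, 18) -> a = 23; heap: [0-7 FREE][8-10 ALLOC][11-22 FREE][23-40 ALLOC][41-49 FREE]
Op 7: a = realloc(a, 3) -> a = 23; heap: [0-7 FREE][8-10 ALLOC][11-22 FREE][23-25 ALLOC][26-49 FREE]
Free blocks: [8 12 24] total_free=44 largest=24 -> 100*(44-24)/44 = 2000/44 ≈ 45.455 -> rounds to 45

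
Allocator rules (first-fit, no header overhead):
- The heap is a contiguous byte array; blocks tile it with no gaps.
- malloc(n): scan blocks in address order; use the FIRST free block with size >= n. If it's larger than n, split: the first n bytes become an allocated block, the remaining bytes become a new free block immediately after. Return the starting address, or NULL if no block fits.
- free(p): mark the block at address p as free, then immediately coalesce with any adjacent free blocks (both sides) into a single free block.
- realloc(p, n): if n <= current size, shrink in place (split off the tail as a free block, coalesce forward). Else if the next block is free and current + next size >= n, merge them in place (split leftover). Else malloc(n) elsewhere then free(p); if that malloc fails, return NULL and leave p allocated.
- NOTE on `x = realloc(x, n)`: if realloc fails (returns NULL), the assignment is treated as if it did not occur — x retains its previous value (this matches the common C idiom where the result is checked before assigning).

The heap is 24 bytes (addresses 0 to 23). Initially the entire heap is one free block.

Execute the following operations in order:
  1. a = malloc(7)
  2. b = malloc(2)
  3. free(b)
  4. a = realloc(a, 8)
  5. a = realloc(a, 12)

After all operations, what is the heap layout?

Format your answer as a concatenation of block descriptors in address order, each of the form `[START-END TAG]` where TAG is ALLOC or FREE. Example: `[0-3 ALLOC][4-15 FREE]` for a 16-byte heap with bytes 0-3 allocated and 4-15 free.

Answer: [0-11 ALLOC][12-23 FREE]

Derivation:
Op 1: a = malloc(7) -> a = 0; heap: [0-6 ALLOC][7-23 FREE]
Op 2: b = malloc(2) -> b = 7; heap: [0-6 ALLOC][7-8 ALLOC][9-23 FREE]
Op 3: free(b) -> (freed b); heap: [0-6 ALLOC][7-23 FREE]
Op 4: a = realloc(a, 8) -> a = 0; heap: [0-7 ALLOC][8-23 FREE]
Op 5: a = realloc(a, 12) -> a = 0; heap: [0-11 ALLOC][12-23 FREE]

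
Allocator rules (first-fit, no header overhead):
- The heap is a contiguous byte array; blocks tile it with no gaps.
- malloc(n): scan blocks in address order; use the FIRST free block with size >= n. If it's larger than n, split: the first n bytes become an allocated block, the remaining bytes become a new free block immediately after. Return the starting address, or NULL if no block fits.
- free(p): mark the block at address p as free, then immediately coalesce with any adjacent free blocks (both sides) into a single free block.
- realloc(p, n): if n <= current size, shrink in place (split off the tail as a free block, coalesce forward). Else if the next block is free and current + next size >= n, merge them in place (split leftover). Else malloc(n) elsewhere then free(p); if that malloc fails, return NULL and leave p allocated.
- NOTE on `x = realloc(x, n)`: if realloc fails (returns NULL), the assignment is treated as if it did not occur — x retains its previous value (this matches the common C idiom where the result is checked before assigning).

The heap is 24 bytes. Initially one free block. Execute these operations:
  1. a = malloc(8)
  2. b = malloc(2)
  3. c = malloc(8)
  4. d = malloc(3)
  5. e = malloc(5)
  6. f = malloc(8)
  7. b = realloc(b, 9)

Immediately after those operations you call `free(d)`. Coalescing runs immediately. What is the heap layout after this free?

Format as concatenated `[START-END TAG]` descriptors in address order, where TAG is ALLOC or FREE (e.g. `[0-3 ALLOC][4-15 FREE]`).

Answer: [0-7 ALLOC][8-9 ALLOC][10-17 ALLOC][18-23 FREE]

Derivation:
Op 1: a = malloc(8) -> a = 0; heap: [0-7 ALLOC][8-23 FREE]
Op 2: b = malloc(2) -> b = 8; heap: [0-7 ALLOC][8-9 ALLOC][10-23 FREE]
Op 3: c = malloc(8) -> c = 10; heap: [0-7 ALLOC][8-9 ALLOC][10-17 ALLOC][18-23 FREE]
Op 4: d = malloc(3) -> d = 18; heap: [0-7 ALLOC][8-9 ALLOC][10-17 ALLOC][18-20 ALLOC][21-23 FREE]
Op 5: e = malloc(5) -> e = NULL; heap: [0-7 ALLOC][8-9 ALLOC][10-17 ALLOC][18-20 ALLOC][21-23 FREE]
Op 6: f = malloc(8) -> f = NULL; heap: [0-7 ALLOC][8-9 ALLOC][10-17 ALLOC][18-20 ALLOC][21-23 FREE]
Op 7: b = realloc(b, 9) -> NULL (b unchanged); heap: [0-7 ALLOC][8-9 ALLOC][10-17 ALLOC][18-20 ALLOC][21-23 FREE]
free(d): d = 18 -> block [18-20 ALLOC]; mark free, coalesce with adjacent free neighbors -> [0-7 ALLOC][8-9 ALLOC][10-17 ALLOC][18-23 FREE]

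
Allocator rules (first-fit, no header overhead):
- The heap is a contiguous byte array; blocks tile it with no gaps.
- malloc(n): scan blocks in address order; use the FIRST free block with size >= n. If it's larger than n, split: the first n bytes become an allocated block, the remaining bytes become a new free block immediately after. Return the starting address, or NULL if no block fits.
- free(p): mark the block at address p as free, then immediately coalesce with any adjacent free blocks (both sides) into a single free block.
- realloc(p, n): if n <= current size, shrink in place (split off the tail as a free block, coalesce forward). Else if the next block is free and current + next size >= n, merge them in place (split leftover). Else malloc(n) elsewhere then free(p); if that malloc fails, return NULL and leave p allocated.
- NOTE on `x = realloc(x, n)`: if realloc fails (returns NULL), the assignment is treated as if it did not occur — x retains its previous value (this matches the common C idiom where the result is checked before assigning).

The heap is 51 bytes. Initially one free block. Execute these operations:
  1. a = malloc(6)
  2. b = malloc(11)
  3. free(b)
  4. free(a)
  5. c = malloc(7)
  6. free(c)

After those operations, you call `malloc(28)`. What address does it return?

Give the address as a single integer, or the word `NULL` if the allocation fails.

Answer: 0

Derivation:
Op 1: a = malloc(6) -> a = 0; heap: [0-5 ALLOC][6-50 FREE]
Op 2: b = malloc(11) -> b = 6; heap: [0-5 ALLOC][6-16 ALLOC][17-50 FREE]
Op 3: free(b) -> (freed b); heap: [0-5 ALLOC][6-50 FREE]
Op 4: free(a) -> (freed a); heap: [0-50 FREE]
Op 5: c = malloc(7) -> c = 0; heap: [0-6 ALLOC][7-50 FREE]
Op 6: free(c) -> (freed c); heap: [0-50 FREE]
malloc(28): first-fit scan over [0-50 FREE] -> 0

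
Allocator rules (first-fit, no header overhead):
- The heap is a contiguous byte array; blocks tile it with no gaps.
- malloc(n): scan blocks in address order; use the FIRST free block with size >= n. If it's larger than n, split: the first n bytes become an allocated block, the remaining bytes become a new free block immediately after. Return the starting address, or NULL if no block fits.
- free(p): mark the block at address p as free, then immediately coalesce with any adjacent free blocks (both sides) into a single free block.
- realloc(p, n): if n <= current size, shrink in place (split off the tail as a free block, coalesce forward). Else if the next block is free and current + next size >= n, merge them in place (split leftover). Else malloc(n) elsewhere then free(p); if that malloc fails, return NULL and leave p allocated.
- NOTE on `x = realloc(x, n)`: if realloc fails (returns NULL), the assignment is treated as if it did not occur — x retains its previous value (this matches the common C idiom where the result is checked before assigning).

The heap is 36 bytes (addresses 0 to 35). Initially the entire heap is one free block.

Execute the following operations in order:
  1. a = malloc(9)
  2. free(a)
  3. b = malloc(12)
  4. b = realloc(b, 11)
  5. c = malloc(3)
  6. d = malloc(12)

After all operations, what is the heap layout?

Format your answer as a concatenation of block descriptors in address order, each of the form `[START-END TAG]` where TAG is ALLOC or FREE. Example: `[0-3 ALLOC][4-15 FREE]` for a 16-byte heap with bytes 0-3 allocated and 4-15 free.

Answer: [0-10 ALLOC][11-13 ALLOC][14-25 ALLOC][26-35 FREE]

Derivation:
Op 1: a = malloc(9) -> a = 0; heap: [0-8 ALLOC][9-35 FREE]
Op 2: free(a) -> (freed a); heap: [0-35 FREE]
Op 3: b = malloc(12) -> b = 0; heap: [0-11 ALLOC][12-35 FREE]
Op 4: b = realloc(b, 11) -> b = 0; heap: [0-10 ALLOC][11-35 FREE]
Op 5: c = malloc(3) -> c = 11; heap: [0-10 ALLOC][11-13 ALLOC][14-35 FREE]
Op 6: d = malloc(12) -> d = 14; heap: [0-10 ALLOC][11-13 ALLOC][14-25 ALLOC][26-35 FREE]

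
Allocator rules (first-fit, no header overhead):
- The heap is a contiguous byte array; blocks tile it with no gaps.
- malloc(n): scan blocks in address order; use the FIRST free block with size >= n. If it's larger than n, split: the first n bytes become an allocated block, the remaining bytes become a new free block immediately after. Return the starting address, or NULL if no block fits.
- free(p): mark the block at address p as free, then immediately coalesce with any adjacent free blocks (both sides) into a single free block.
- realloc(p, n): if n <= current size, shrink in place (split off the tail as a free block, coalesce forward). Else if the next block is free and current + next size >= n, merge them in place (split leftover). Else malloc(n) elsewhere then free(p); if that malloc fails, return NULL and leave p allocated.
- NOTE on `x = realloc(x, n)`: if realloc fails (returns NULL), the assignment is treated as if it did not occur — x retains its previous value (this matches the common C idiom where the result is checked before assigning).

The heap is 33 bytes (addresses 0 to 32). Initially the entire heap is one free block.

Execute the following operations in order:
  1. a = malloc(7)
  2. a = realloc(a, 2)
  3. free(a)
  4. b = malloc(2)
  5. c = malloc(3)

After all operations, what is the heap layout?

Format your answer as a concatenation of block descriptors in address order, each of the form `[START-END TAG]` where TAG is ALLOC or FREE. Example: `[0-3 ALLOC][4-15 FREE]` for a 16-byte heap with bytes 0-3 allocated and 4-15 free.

Answer: [0-1 ALLOC][2-4 ALLOC][5-32 FREE]

Derivation:
Op 1: a = malloc(7) -> a = 0; heap: [0-6 ALLOC][7-32 FREE]
Op 2: a = realloc(a, 2) -> a = 0; heap: [0-1 ALLOC][2-32 FREE]
Op 3: free(a) -> (freed a); heap: [0-32 FREE]
Op 4: b = malloc(2) -> b = 0; heap: [0-1 ALLOC][2-32 FREE]
Op 5: c = malloc(3) -> c = 2; heap: [0-1 ALLOC][2-4 ALLOC][5-32 FREE]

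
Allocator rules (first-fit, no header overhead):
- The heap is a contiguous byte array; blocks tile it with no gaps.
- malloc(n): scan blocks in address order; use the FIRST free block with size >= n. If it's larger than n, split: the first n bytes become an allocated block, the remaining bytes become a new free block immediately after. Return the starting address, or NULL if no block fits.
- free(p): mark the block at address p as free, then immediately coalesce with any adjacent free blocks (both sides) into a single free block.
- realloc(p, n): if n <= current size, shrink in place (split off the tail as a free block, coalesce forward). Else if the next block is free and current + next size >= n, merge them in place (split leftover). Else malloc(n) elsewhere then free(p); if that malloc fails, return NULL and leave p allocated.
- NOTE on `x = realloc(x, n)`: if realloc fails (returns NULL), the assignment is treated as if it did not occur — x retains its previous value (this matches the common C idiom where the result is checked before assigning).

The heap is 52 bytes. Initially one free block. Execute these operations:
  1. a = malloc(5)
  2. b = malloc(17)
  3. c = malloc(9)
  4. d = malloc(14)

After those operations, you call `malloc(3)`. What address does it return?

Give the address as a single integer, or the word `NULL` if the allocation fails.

Answer: 45

Derivation:
Op 1: a = malloc(5) -> a = 0; heap: [0-4 ALLOC][5-51 FREE]
Op 2: b = malloc(17) -> b = 5; heap: [0-4 ALLOC][5-21 ALLOC][22-51 FREE]
Op 3: c = malloc(9) -> c = 22; heap: [0-4 ALLOC][5-21 ALLOC][22-30 ALLOC][31-51 FREE]
Op 4: d = malloc(14) -> d = 31; heap: [0-4 ALLOC][5-21 ALLOC][22-30 ALLOC][31-44 ALLOC][45-51 FREE]
malloc(3): first-fit scan over [0-4 ALLOC][5-21 ALLOC][22-30 ALLOC][31-44 ALLOC][45-51 FREE] -> 45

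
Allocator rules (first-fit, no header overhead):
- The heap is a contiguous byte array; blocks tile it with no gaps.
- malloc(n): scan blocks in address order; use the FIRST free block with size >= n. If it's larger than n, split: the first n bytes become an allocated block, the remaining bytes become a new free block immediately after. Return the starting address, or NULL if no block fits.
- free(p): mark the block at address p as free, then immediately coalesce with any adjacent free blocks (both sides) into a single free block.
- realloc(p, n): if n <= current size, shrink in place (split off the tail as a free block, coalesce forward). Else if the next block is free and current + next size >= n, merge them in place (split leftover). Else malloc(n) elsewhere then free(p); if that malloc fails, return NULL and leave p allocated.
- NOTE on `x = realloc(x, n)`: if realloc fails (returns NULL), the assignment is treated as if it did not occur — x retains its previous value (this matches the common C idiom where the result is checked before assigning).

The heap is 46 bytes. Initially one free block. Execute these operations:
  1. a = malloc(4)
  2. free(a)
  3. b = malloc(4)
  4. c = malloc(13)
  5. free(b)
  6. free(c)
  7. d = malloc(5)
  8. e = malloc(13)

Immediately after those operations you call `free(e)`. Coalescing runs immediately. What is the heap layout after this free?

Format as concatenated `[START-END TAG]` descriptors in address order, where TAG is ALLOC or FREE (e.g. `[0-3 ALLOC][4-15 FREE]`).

Answer: [0-4 ALLOC][5-45 FREE]

Derivation:
Op 1: a = malloc(4) -> a = 0; heap: [0-3 ALLOC][4-45 FREE]
Op 2: free(a) -> (freed a); heap: [0-45 FREE]
Op 3: b = malloc(4) -> b = 0; heap: [0-3 ALLOC][4-45 FREE]
Op 4: c = malloc(13) -> c = 4; heap: [0-3 ALLOC][4-16 ALLOC][17-45 FREE]
Op 5: free(b) -> (freed b); heap: [0-3 FREE][4-16 ALLOC][17-45 FREE]
Op 6: free(c) -> (freed c); heap: [0-45 FREE]
Op 7: d = malloc(5) -> d = 0; heap: [0-4 ALLOC][5-45 FREE]
Op 8: e = malloc(13) -> e = 5; heap: [0-4 ALLOC][5-17 ALLOC][18-45 FREE]
free(e): e = 5 -> block [5-17 ALLOC]; mark free, coalesce with adjacent free neighbors -> [0-4 ALLOC][5-45 FREE]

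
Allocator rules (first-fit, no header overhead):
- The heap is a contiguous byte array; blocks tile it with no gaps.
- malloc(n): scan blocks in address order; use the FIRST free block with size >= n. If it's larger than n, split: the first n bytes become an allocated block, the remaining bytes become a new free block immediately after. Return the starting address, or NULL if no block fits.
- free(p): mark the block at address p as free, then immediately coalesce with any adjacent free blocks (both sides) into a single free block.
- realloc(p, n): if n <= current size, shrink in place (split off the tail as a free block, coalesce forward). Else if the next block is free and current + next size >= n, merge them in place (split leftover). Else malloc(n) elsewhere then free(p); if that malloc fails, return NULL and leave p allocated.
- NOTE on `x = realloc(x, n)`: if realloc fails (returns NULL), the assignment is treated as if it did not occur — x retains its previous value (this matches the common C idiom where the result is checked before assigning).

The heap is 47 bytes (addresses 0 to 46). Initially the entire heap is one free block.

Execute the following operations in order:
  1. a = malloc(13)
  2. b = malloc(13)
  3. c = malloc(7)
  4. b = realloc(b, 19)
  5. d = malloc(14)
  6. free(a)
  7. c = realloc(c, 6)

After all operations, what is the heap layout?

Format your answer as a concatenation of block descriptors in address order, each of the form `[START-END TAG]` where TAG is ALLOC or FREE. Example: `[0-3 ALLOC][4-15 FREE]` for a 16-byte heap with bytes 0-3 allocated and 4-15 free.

Answer: [0-12 FREE][13-25 ALLOC][26-31 ALLOC][32-32 FREE][33-46 ALLOC]

Derivation:
Op 1: a = malloc(13) -> a = 0; heap: [0-12 ALLOC][13-46 FREE]
Op 2: b = malloc(13) -> b = 13; heap: [0-12 ALLOC][13-25 ALLOC][26-46 FREE]
Op 3: c = malloc(7) -> c = 26; heap: [0-12 ALLOC][13-25 ALLOC][26-32 ALLOC][33-46 FREE]
Op 4: b = realloc(b, 19) -> NULL (b unchanged); heap: [0-12 ALLOC][13-25 ALLOC][26-32 ALLOC][33-46 FREE]
Op 5: d = malloc(14) -> d = 33; heap: [0-12 ALLOC][13-25 ALLOC][26-32 ALLOC][33-46 ALLOC]
Op 6: free(a) -> (freed a); heap: [0-12 FREE][13-25 ALLOC][26-32 ALLOC][33-46 ALLOC]
Op 7: c = realloc(c, 6) -> c = 26; heap: [0-12 FREE][13-25 ALLOC][26-31 ALLOC][32-32 FREE][33-46 ALLOC]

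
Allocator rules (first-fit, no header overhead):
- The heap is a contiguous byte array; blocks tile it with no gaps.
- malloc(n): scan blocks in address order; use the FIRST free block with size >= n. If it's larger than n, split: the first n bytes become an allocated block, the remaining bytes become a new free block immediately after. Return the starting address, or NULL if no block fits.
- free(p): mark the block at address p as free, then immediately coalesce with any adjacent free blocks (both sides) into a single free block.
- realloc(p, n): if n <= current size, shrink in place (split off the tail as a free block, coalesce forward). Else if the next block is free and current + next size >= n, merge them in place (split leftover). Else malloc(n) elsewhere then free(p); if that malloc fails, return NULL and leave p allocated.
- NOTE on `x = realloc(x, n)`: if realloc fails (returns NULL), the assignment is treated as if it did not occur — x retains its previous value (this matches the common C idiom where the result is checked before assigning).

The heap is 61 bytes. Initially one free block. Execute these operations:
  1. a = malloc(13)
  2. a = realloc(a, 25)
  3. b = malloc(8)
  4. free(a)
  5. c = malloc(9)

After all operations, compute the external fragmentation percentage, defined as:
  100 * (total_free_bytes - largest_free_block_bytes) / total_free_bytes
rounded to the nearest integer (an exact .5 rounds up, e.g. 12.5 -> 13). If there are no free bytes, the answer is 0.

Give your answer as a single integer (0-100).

Op 1: a = malloc(13) -> a = 0; heap: [0-12 ALLOC][13-60 FREE]
Op 2: a = realloc(a, 25) -> a = 0; heap: [0-24 ALLOC][25-60 FREE]
Op 3: b = malloc(8) -> b = 25; heap: [0-24 ALLOC][25-32 ALLOC][33-60 FREE]
Op 4: free(a) -> (freed a); heap: [0-24 FREE][25-32 ALLOC][33-60 FREE]
Op 5: c = malloc(9) -> c = 0; heap: [0-8 ALLOC][9-24 FREE][25-32 ALLOC][33-60 FREE]
Free blocks: [16 28] total_free=44 largest=28 -> 100*(44-28)/44 = 1600/44 ≈ 36.364 -> rounds to 36

Answer: 36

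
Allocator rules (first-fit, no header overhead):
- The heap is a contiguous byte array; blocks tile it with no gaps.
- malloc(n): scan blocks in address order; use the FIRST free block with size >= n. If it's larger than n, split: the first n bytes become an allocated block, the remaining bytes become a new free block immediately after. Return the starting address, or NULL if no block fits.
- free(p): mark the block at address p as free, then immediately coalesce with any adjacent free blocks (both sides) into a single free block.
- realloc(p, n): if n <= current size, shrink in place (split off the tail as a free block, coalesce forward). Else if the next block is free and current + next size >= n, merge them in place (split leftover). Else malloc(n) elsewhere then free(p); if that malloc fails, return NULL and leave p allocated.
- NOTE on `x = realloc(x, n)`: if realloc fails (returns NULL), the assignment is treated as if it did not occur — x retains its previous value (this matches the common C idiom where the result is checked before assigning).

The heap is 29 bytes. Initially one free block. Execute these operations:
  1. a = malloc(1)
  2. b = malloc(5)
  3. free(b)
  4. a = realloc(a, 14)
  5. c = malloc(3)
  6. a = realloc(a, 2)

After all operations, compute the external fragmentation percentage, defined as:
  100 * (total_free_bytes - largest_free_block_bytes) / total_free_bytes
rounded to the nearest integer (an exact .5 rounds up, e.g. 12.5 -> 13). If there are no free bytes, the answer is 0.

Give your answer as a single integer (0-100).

Answer: 50

Derivation:
Op 1: a = malloc(1) -> a = 0; heap: [0-0 ALLOC][1-28 FREE]
Op 2: b = malloc(5) -> b = 1; heap: [0-0 ALLOC][1-5 ALLOC][6-28 FREE]
Op 3: free(b) -> (freed b); heap: [0-0 ALLOC][1-28 FREE]
Op 4: a = realloc(a, 14) -> a = 0; heap: [0-13 ALLOC][14-28 FREE]
Op 5: c = malloc(3) -> c = 14; heap: [0-13 ALLOC][14-16 ALLOC][17-28 FREE]
Op 6: a = realloc(a, 2) -> a = 0; heap: [0-1 ALLOC][2-13 FREE][14-16 ALLOC][17-28 FREE]
Free blocks: [12 12] total_free=24 largest=12 -> 100*(24-12)/24 = 1200/24 = 50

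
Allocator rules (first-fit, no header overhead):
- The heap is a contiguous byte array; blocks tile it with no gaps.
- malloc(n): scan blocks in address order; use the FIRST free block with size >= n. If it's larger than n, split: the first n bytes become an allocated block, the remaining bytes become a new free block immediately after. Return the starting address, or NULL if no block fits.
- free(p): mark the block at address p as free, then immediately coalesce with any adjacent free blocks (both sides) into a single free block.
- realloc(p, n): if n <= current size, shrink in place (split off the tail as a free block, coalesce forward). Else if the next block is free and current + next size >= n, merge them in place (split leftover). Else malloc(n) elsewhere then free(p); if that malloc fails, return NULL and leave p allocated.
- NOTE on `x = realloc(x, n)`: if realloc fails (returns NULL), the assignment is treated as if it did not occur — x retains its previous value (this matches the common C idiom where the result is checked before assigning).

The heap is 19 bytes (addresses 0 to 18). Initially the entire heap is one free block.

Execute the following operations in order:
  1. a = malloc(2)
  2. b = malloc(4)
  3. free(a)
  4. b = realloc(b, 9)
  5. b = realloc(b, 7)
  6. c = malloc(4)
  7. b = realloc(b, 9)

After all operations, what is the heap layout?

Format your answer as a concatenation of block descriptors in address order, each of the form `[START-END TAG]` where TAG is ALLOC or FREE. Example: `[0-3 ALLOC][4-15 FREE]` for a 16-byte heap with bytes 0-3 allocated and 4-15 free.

Op 1: a = malloc(2) -> a = 0; heap: [0-1 ALLOC][2-18 FREE]
Op 2: b = malloc(4) -> b = 2; heap: [0-1 ALLOC][2-5 ALLOC][6-18 FREE]
Op 3: free(a) -> (freed a); heap: [0-1 FREE][2-5 ALLOC][6-18 FREE]
Op 4: b = realloc(b, 9) -> b = 2; heap: [0-1 FREE][2-10 ALLOC][11-18 FREE]
Op 5: b = realloc(b, 7) -> b = 2; heap: [0-1 FREE][2-8 ALLOC][9-18 FREE]
Op 6: c = malloc(4) -> c = 9; heap: [0-1 FREE][2-8 ALLOC][9-12 ALLOC][13-18 FREE]
Op 7: b = realloc(b, 9) -> NULL (b unchanged); heap: [0-1 FREE][2-8 ALLOC][9-12 ALLOC][13-18 FREE]

Answer: [0-1 FREE][2-8 ALLOC][9-12 ALLOC][13-18 FREE]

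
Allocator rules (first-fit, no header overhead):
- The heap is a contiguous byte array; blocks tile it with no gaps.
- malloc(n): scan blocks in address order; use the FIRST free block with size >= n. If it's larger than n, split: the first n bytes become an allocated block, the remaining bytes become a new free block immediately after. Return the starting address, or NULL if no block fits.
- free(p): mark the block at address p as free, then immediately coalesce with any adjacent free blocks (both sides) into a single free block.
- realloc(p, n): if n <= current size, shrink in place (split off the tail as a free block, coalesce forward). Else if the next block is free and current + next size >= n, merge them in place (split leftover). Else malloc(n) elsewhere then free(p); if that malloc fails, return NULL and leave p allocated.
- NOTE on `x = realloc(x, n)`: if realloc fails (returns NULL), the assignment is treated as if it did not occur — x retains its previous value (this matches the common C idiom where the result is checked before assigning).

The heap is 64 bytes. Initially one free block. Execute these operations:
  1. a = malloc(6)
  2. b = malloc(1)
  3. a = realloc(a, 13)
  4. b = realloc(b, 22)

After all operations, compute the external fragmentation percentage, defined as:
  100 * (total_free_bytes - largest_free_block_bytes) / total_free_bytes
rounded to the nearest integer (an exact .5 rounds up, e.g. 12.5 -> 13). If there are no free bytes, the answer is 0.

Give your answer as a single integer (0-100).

Op 1: a = malloc(6) -> a = 0; heap: [0-5 ALLOC][6-63 FREE]
Op 2: b = malloc(1) -> b = 6; heap: [0-5 ALLOC][6-6 ALLOC][7-63 FREE]
Op 3: a = realloc(a, 13) -> a = 7; heap: [0-5 FREE][6-6 ALLOC][7-19 ALLOC][20-63 FREE]
Op 4: b = realloc(b, 22) -> b = 20; heap: [0-6 FREE][7-19 ALLOC][20-41 ALLOC][42-63 FREE]
Free blocks: [7 22] total_free=29 largest=22 -> 100*(29-22)/29 = 700/29 ≈ 24.138 -> rounds to 24

Answer: 24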